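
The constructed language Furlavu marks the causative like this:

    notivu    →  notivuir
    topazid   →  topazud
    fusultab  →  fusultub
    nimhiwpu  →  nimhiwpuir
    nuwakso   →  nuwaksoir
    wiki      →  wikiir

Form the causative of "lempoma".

lempomair

wiki and topazid both have last vowel 'i' yet inflect differently (wikiir, topazud), so the last vowel is not what conditions the rule; whether the stem ends in a vowel or a consonant is.
"lempoma" ends in a vowel. The stems ending in a vowel (notivu → notivuir, nuwakso → nuwaksoir, nimhiwpu → nimhiwpuir) add -ir.
So lempoma → lempomair.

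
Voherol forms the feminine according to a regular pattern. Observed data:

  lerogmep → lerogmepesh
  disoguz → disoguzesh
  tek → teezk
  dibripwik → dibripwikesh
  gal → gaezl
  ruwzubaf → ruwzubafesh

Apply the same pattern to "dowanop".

dowanopesh

"dowanop" has 3 vowels. The stems with 3 vowels (disoguz → disoguzesh, lerogmep → lerogmepesh, dibripwik → dibripwikesh) add -esh.
So dowanop → dowanopesh.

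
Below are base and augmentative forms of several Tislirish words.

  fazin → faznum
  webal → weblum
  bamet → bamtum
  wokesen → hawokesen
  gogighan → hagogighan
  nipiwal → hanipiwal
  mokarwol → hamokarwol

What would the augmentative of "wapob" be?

fazin and wokesen both end in -n yet inflect differently (faznum, hawokesen), so the final letter is not what conditions the rule; the number of vowels is.
"wapob" has 2 vowels. The stems with 2 vowels (fazin → faznum, webal → weblum, bamet → bamtum) delete the last vowel and add -um.
So wapob → wapbum.

wapbum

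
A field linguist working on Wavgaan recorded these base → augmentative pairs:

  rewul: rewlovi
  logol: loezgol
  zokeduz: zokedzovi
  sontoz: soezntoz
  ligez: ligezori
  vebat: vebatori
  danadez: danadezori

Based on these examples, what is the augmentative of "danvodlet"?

ligez and zokeduz both end in -z yet inflect differently (ligezori, zokedzovi), so the final letter is not what conditions the rule; the last vowel is.
"danvodlet" has last vowel 'e'. The stems whose last vowel is 'e' (ligez → ligezori, danadez → danadezori) add -ori.
The other patterns: stems whose last vowel is 'u' delete the last vowel and add -ovi; stems whose last vowel is 'o' insert -ez- after the first vowel.
So danvodlet → danvodletori.

danvodletori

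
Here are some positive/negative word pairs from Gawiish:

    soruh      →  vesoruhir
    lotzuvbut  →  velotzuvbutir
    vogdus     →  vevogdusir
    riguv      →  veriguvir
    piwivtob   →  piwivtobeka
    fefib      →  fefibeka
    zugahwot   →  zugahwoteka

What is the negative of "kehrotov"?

kehrotoveka

"kehrotov" has last vowel 'o'. The stems whose last vowel is 'o' (piwivtob → piwivtobeka, zugahwot → zugahwoteka) add -eka.
The other pattern: stems whose last vowel is 'u' add ve- … -ir around the stem.
So kehrotov → kehrotoveka.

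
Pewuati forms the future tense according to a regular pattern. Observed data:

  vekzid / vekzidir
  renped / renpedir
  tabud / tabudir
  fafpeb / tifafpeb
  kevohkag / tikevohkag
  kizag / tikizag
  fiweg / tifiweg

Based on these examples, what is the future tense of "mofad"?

mofadir

renped and fafpeb both have last vowel 'e' yet inflect differently (renpedir, tifafpeb), so the last vowel is not what conditions the rule; the final letter is.
"mofad" ends in -d. The stems ending in -d (vekzid → vekzidir, renped → renpedir, tabud → tabudir) add -ir.
The other pattern: stems ending in -b or -g add the prefix ti-.
So mofad → mofadir.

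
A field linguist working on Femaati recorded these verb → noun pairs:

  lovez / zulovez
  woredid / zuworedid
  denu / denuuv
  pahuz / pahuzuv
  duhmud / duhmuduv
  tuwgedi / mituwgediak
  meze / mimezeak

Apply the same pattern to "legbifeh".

zulegbifeh

lovez and pahuz both end in -z yet inflect differently (zulovez, pahuzuv), so the final letter is not what conditions the rule; the first letter is.
"legbifeh" begins with l-. The one such stem in the data (lovez → zulovez) adds the prefix zu-, so the same rule applies.
So legbifeh → zulegbifeh.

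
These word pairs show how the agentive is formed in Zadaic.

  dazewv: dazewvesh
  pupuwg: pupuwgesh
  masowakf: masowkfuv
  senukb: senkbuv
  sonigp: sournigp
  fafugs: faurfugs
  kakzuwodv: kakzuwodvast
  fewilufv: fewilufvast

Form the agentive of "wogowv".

wogowvesh

dazewv and kakzuwodv both end in -v yet inflect differently (dazewvesh, kakzuwodvast), so the final letter is not what conditions the rule; the second-to-last letter is.
"wogowv" has second-to-last letter 'w'. The stems whose second-to-last letter is 'w' (dazewv → dazewvesh, pupuwg → pupuwgesh) add -esh.
The other patterns: stems whose second-to-last letter is 'k' delete the last vowel and add -uv; stems whose second-to-last letter is 'g' insert -ur- after the first vowel; stems whose second-to-last letter is 'd' or 'f' add -ast.
So wogowv → wogowvesh.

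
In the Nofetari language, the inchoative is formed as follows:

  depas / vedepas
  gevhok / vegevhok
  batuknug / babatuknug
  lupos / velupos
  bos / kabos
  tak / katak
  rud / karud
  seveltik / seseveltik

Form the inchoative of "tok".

katok

tak and gevhok both end in -k yet inflect differently (katak, vegevhok), so the final letter is not what conditions the rule; the number of vowels is.
"tok" has 1 vowel. The stems with 1 vowel (bos → kabos, rud → karud, tak → katak) add the prefix ka-.
The other patterns: stems with 2 vowels add the prefix ve-; stems with 3 vowels repeat the first consonant+vowel as a prefix.
So tok → katok.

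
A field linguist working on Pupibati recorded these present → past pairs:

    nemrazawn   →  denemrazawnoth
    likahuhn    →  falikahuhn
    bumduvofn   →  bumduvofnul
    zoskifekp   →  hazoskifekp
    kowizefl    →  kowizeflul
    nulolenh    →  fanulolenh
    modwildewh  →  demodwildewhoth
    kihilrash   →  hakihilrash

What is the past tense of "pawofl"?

pawoflul

modwildewh and kihilrash both end in -h yet inflect differently (demodwildewhoth, hakihilrash), so the final letter is not what conditions the rule; the second-to-last letter is.
"pawofl" has second-to-last letter 'f'. The stems whose second-to-last letter is 'f' (kowizefl → kowizeflul, bumduvofn → bumduvofnul) add -ul.
The other patterns: stems whose second-to-last letter is 'w' add de- … -oth around the stem; stems whose second-to-last letter is 'k' or 's' add the prefix ha-; stems whose second-to-last letter is 'h' or 'n' add the prefix fa-.
So pawofl → pawoflul.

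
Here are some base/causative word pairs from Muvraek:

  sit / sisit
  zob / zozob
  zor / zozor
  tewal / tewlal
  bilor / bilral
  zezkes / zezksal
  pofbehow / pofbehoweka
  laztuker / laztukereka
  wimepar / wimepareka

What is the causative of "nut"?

nunut

zor and bilor both end in -r yet inflect differently (zozor, bilral), so the final letter is not what conditions the rule; the number of vowels is.
"nut" has 1 vowel. The stems with 1 vowel (sit → sisit, zob → zozob, zor → zozor) repeat the first consonant+vowel as a prefix.
The other patterns: stems with 2 vowels delete the last vowel and add -al; stems with 3 vowels add -eka.
So nut → nunut.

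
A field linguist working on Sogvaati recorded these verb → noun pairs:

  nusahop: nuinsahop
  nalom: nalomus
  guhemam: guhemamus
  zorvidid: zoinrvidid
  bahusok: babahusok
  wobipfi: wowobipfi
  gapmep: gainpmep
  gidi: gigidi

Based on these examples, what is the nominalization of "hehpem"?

hehpemus

bahusok and nalom both have last vowel 'o' yet inflect differently (babahusok, nalomus), so the last vowel is not what conditions the rule; the final letter is.
"hehpem" ends in -m. The stems ending in -m (nalom → nalomus, guhemam → guhemamus) add -us.
So hehpem → hehpemus.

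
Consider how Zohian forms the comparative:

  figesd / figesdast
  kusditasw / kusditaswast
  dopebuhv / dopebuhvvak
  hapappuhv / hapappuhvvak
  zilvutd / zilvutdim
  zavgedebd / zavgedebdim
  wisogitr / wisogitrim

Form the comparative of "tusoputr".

tusoputrim

figesd and zilvutd both end in -d yet inflect differently (figesdast, zilvutdim), so the final letter is not what conditions the rule; the second-to-last letter is.
"tusoputr" has second-to-last letter 't'. The stems whose second-to-last letter is 't' (zilvutd → zilvutdim, wisogitr → wisogitrim) add -im.
The other patterns: stems whose second-to-last letter is 's' add -ast; stems whose second-to-last letter is 'h' double the final consonant and add -ak.
So tusoputr → tusoputrim.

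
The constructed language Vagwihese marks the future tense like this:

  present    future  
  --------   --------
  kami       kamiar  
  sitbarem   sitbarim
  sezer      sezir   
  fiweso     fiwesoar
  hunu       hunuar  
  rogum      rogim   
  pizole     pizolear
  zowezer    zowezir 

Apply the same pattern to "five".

rogum and hunu both have last vowel 'u' yet inflect differently (rogim, hunuar), so the last vowel is not what conditions the rule; whether the stem ends in a vowel or a consonant is.
"five" ends in a vowel. The stems ending in a vowel (fiweso → fiwesoar, kami → kamiar, hunu → hunuar) add -ar.
The other pattern: stems ending in a consonant change the last vowel to 'i'.
So five → fivear.

fivear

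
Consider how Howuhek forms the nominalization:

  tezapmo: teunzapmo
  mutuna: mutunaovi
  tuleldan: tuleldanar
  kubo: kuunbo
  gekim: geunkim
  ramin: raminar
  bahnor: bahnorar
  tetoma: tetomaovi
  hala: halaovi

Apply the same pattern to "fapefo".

faunpefo

gekim and ramin both have last vowel 'i' yet inflect differently (geunkim, raminar), so the last vowel is not what conditions the rule; the final letter is.
"fapefo" ends in -o. The stems ending in -o (tezapmo → teunzapmo, kubo → kuunbo) insert -un- after the first vowel.
So fapefo → faunpefo.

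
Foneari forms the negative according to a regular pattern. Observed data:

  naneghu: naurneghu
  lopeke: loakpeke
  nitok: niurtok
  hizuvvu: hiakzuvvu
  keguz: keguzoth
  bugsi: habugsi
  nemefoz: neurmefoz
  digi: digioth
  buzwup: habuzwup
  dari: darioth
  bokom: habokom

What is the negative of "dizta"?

"dizta" begins with d-. The stems beginning with d- (dari → darioth, digi → digioth) add -oth.
So dizta → diztaoth.

diztaoth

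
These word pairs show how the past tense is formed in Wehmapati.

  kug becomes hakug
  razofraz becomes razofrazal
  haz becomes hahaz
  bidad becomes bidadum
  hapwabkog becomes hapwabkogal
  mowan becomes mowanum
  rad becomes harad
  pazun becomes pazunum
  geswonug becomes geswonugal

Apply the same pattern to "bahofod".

bahofodal

rad and bidad both end in -d yet inflect differently (harad, bidadum), so the final letter is not what conditions the rule; the number of vowels is.
"bahofod" has 3 vowels. The stems with 3 vowels (razofraz → razofrazal, hapwabkog → hapwabkogal, geswonug → geswonugal) add -al.
The other patterns: stems with 1 vowel add the prefix ha-; stems with 2 vowels add -um.
So bahofod → bahofodal.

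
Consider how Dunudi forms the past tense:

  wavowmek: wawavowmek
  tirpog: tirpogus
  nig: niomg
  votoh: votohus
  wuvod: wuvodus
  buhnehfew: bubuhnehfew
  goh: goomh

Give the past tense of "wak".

nig and tirpog both end in -g yet inflect differently (niomg, tirpogus), so the final letter is not what conditions the rule; the number of vowels is.
"wak" has 1 vowel. The stems with 1 vowel (goh → goomh, nig → niomg) insert -om- after the first vowel.
The other patterns: stems with 2 vowels add -us; stems with 3 vowels repeat the first consonant+vowel as a prefix.
So wak → waomk.

waomk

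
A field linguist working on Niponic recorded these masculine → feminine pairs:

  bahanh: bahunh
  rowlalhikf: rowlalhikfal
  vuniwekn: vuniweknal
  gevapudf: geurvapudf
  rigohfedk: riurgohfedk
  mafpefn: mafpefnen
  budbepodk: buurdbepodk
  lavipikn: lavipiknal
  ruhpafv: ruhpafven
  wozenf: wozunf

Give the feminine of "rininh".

rinunh

"rininh" has second-to-last letter 'n'. The stems whose second-to-last letter is 'n' (bahanh → bahunh, wozenf → wozunf) change the last vowel to 'u'.
So rininh → rinunh.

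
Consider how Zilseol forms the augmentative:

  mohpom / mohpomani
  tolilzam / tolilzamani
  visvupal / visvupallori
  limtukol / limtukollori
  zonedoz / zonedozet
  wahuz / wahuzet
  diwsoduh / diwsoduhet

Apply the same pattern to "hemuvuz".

"hemuvuz" ends in -z. The stems ending in -z (zonedoz → zonedozet, wahuz → wahuzet) add -et.
The other patterns: stems ending in -m add -ani; stems ending in -l double the final consonant and add -ori.
So hemuvuz → hemuvuzet.

hemuvuzet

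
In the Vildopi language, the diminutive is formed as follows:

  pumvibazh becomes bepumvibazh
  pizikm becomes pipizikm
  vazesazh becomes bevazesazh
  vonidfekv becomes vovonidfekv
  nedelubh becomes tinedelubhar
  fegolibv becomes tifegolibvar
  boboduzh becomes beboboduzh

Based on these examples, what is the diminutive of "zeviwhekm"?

nedelubh and vazesazh both end in -h yet inflect differently (tinedelubhar, bevazesazh), so the final letter is not what conditions the rule; the second-to-last letter is.
"zeviwhekm" has second-to-last letter 'k'. The stems whose second-to-last letter is 'k' (vonidfekv → vovonidfekv, pizikm → pipizikm) repeat the first consonant+vowel as a prefix.
The other patterns: stems whose second-to-last letter is 'b' add ti- … -ar around the stem; stems whose second-to-last letter is 'z' add the prefix be-.
So zeviwhekm → zezeviwhekm.

zezeviwhekm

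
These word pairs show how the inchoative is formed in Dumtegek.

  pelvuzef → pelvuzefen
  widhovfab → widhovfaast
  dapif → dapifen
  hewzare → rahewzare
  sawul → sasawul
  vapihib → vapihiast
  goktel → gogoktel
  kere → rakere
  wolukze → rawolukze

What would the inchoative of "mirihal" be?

hewzare and goktel both have last vowel 'e' yet inflect differently (rahewzare, gogoktel), so the last vowel is not what conditions the rule; the final letter is.
"mirihal" ends in -l. The stems ending in -l (sawul → sasawul, goktel → gogoktel) repeat the first consonant+vowel as a prefix.
The other patterns: stems ending in -e add the prefix ra-; stems ending in -b drop the final letter and add -ast; stems ending in -f add -en.
So mirihal → mimirihal.

mimirihal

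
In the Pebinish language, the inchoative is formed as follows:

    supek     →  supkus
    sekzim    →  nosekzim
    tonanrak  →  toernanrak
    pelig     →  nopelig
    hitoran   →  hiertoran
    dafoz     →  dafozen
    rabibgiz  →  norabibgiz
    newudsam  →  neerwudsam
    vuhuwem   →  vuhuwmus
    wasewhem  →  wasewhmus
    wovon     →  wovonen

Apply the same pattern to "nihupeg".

nihupgus

"nihupeg" has last vowel 'e'. The stems whose last vowel is 'e' (supek → supkus, vuhuwem → vuhuwmus, wasewhem → wasewhmus) delete the last vowel and add -us.
The other patterns: stems whose last vowel is 'a' insert -er- after the first vowel; stems whose last vowel is 'i' add the prefix no-; stems whose last vowel is 'o' add -en.
So nihupeg → nihupgus.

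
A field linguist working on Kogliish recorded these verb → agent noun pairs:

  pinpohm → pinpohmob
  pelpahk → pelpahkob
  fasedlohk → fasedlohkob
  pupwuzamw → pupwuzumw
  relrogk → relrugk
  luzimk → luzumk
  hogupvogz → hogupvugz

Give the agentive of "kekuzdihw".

pelpahk and relrogk both end in -k yet inflect differently (pelpahkob, relrugk), so the final letter is not what conditions the rule; the second-to-last letter is.
"kekuzdihw" has second-to-last letter 'h'. The stems whose second-to-last letter is 'h' (pinpohm → pinpohmob, pelpahk → pelpahkob, fasedlohk → fasedlohkob) add -ob.
So kekuzdihw → kekuzdihwob.

kekuzdihwob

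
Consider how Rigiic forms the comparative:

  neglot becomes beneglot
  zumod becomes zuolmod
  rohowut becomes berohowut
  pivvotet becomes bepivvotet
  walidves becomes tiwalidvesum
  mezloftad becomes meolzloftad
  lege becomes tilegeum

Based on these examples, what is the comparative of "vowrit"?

zumod and neglot both have last vowel 'o' yet inflect differently (zuolmod, beneglot), so the last vowel is not what conditions the rule; the final letter is.
"vowrit" ends in -t. The stems ending in -t (pivvotet → bepivvotet, rohowut → berohowut, neglot → beneglot) add the prefix be-.
The other patterns: stems ending in -d insert -ol- after the first vowel; stems ending in -e or -s add ti- … -um around the stem.
So vowrit → bevowrit.

bevowrit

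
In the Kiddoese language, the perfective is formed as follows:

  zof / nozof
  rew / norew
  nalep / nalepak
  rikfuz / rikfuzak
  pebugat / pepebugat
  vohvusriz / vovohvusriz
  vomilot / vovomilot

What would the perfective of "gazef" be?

gazefak

rikfuz and vohvusriz both end in -z yet inflect differently (rikfuzak, vovohvusriz), so the final letter is not what conditions the rule; the number of vowels is.
"gazef" has 2 vowels. The stems with 2 vowels (nalep → nalepak, rikfuz → rikfuzak) add -ak.
The other patterns: stems with 1 vowel add the prefix no-; stems with 3 vowels repeat the first consonant+vowel as a prefix.
So gazef → gazefak.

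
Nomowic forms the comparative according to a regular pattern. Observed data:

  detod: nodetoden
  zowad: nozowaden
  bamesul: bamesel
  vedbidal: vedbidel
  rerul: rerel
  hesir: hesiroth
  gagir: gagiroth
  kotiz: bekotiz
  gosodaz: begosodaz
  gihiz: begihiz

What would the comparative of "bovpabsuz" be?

zowad and vedbidal both have last vowel 'a' yet inflect differently (nozowaden, vedbidel), so the last vowel is not what conditions the rule; the final letter is.
"bovpabsuz" ends in -z. The stems ending in -z (kotiz → bekotiz, gosodaz → begosodaz, gihiz → begihiz) add the prefix be-.
So bovpabsuz → bebovpabsuz.

bebovpabsuz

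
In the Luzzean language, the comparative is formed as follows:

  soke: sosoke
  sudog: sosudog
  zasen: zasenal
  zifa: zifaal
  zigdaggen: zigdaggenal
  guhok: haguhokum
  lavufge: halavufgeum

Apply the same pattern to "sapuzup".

sosapuzup

soke and lavufge both end in -e yet inflect differently (sosoke, halavufgeum), so the final letter is not what conditions the rule; the first letter is.
"sapuzup" begins with s-. The stems beginning with s- (soke → sosoke, sudog → sosudog) add the prefix so-.
The other patterns: stems beginning with z- add -al; stems beginning with g- or l- add ha- … -um around the stem.
So sapuzup → sosapuzup.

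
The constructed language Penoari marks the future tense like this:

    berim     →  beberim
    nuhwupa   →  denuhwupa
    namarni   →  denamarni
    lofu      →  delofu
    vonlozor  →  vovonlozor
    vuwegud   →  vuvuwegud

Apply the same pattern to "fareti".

defareti

"fareti" ends in a vowel. The stems ending in a vowel (nuhwupa → denuhwupa, namarni → denamarni, lofu → delofu) add the prefix de-.
The other pattern: stems ending in a consonant repeat the first consonant+vowel as a prefix.
So fareti → defareti.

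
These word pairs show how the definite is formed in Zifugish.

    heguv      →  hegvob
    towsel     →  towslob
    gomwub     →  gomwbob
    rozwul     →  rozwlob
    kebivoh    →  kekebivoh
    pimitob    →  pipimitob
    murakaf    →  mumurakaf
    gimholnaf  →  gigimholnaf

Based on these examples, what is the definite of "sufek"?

gomwub and pimitob both end in -b yet inflect differently (gomwbob, pipimitob), so the final letter is not what conditions the rule; the number of vowels is.
"sufek" has 2 vowels. The stems with 2 vowels (heguv → hegvob, towsel → towslob, gomwub → gomwbob) delete the last vowel and add -ob.
So sufek → sufkob.

sufkob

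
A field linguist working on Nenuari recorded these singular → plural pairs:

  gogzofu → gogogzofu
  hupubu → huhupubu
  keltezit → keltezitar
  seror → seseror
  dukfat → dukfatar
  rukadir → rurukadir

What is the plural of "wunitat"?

"wunitat" ends in -t. The stems ending in -t (keltezit → keltezitar, dukfat → dukfatar) add -ar.
The other pattern: stems ending in -r or -u repeat the first consonant+vowel as a prefix.
So wunitat → wunitatar.

wunitatar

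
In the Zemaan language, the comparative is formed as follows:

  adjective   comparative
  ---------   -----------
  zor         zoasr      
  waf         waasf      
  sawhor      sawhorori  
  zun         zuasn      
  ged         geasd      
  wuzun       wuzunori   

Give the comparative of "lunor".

lunorori

sawhor and zor both end in -r yet inflect differently (sawhorori, zoasr), so the final letter is not what conditions the rule; the number of vowels is.
"lunor" has 2 vowels. The stems with 2 vowels (wuzun → wuzunori, sawhor → sawhorori) add -ori.
So lunor → lunorori.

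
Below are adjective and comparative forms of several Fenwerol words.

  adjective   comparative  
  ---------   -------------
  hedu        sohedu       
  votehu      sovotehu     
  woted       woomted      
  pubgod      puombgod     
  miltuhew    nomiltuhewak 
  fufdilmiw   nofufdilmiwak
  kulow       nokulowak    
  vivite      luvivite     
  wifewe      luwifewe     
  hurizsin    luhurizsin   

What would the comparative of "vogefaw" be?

woted and miltuhew both have last vowel 'e' yet inflect differently (woomted, nomiltuhewak), so the last vowel is not what conditions the rule; the final letter is.
"vogefaw" ends in -w. The stems ending in -w (miltuhew → nomiltuhewak, fufdilmiw → nofufdilmiwak, kulow → nokulowak) add no- … -ak around the stem.
So vogefaw → novogefawak.

novogefawak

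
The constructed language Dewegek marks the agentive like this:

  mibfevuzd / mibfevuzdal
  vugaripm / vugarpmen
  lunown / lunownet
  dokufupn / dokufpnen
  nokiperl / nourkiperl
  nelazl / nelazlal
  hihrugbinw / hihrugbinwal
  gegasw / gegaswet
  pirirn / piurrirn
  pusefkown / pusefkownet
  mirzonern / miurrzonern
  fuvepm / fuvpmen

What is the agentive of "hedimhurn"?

heurdimhurn

nokiperl and nelazl both end in -l yet inflect differently (nourkiperl, nelazlal), so the final letter is not what conditions the rule; the second-to-last letter is.
"hedimhurn" has second-to-last letter 'r'. The stems whose second-to-last letter is 'r' (mirzonern → miurrzonern, nokiperl → nourkiperl, pirirn → piurrirn) insert -ur- after the first vowel.
The other patterns: stems whose second-to-last letter is 'n' or 'z' add -al; stems whose second-to-last letter is 'p' delete the last vowel and add -en; stems whose second-to-last letter is 's' or 'w' add -et.
So hedimhurn → heurdimhurn.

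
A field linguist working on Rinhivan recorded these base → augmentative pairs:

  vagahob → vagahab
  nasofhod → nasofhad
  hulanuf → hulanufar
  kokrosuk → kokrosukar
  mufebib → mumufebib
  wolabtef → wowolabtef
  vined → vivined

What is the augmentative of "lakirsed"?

vagahob and mufebib both end in -b yet inflect differently (vagahab, mumufebib), so the final letter is not what conditions the rule; the last vowel is.
"lakirsed" has last vowel 'e'. The stems whose last vowel is 'e' (wolabtef → wowolabtef, vined → vivined) repeat the first consonant+vowel as a prefix.
So lakirsed → lalakirsed.

lalakirsed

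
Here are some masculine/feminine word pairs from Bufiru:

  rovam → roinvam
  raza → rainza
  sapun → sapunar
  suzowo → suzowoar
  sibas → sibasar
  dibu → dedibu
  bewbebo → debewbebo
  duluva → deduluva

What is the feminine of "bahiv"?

debahiv

"bahiv" begins with b-. The one such stem in the data (bewbebo → debewbebo) adds the prefix de-, so the same rule applies.
So bahiv → debahiv.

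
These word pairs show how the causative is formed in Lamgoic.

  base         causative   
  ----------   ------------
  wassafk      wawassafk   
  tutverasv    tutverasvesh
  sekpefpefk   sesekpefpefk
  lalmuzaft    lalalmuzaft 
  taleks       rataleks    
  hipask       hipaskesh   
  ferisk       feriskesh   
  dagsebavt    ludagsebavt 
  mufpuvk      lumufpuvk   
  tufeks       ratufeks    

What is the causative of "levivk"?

sekpefpefk and ferisk both end in -k yet inflect differently (sesekpefpefk, feriskesh), so the final letter is not what conditions the rule; the second-to-last letter is.
"levivk" has second-to-last letter 'v'. The stems whose second-to-last letter is 'v' (dagsebavt → ludagsebavt, mufpuvk → lumufpuvk) add the prefix lu-.
So levivk → lulevivk.

lulevivk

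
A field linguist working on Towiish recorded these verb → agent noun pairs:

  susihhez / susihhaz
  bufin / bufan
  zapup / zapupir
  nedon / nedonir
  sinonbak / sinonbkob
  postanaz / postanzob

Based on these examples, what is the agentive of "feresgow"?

bufin and nedon both end in -n yet inflect differently (bufan, nedonir), so the final letter is not what conditions the rule; the last vowel is.
"feresgow" has last vowel 'o'. The one such stem in the data (nedon → nedonir) adds -ir, so the same rule applies.
The other patterns: stems whose last vowel is 'e' or 'i' change the last vowel to 'a'; stems whose last vowel is 'a' delete the last vowel and add -ob.
So feresgow → feresgowir.

feresgowir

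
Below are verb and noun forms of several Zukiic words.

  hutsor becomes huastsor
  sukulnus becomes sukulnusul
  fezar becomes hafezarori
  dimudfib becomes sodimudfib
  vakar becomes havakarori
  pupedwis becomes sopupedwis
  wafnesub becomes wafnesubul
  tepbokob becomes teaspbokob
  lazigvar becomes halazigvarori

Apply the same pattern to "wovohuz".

wovohuzul

tepbokob and wafnesub both end in -b yet inflect differently (teaspbokob, wafnesubul), so the final letter is not what conditions the rule; the last vowel is.
"wovohuz" has last vowel 'u'. The stems whose last vowel is 'u' (wafnesub → wafnesubul, sukulnus → sukulnusul) add -ul.
The other patterns: stems whose last vowel is 'o' insert -as- after the first vowel; stems whose last vowel is 'i' add the prefix so-; stems whose last vowel is 'a' add ha- … -ori around the stem.
So wovohuz → wovohuzul.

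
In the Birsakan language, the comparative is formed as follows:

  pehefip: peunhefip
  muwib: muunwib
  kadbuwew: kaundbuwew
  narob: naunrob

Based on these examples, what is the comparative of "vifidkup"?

viunfidkup

Every pair shown (pehefip → peunhefip, muwib → muunwib, kadbuwew → kaundbuwew, …) follows the same rule: insert -un- after the first vowel.
So vifidkup → viunfidkup.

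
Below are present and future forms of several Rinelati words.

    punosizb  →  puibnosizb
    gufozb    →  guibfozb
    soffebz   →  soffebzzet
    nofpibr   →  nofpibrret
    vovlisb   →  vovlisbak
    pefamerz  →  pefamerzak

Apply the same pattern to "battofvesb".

"battofvesb" has second-to-last letter 's'. The one such stem in the data (vovlisb → vovlisbak) adds -ak, so the same rule applies.
The other patterns: stems whose second-to-last letter is 'z' insert -ib- after the first vowel; stems whose second-to-last letter is 'b' double the final consonant and add -et.
So battofvesb → battofvesbak.

battofvesbak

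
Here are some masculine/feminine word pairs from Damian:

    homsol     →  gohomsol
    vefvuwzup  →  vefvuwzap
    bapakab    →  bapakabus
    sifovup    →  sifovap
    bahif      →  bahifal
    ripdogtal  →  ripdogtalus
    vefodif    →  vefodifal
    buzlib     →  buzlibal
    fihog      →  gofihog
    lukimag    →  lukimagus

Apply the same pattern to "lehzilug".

"lehzilug" has last vowel 'u'. The stems whose last vowel is 'u' (vefvuwzup → vefvuwzap, sifovup → sifovap) change the last vowel to 'a'.
The other patterns: stems whose last vowel is 'a' add -us; stems whose last vowel is 'o' add the prefix go-; stems whose last vowel is 'i' add -al.
So lehzilug → lehzilag.

lehzilag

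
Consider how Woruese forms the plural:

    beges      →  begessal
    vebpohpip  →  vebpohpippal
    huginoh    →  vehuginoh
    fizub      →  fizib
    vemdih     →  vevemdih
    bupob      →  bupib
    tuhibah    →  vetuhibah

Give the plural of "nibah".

huginoh and bupob both have last vowel 'o' yet inflect differently (vehuginoh, bupib), so the last vowel is not what conditions the rule; the final letter is.
"nibah" ends in -h. The stems ending in -h (vemdih → vevemdih, tuhibah → vetuhibah, huginoh → vehuginoh) add the prefix ve-.
The other patterns: stems ending in -b change the last vowel to 'i'; stems ending in -p or -s double the final consonant and add -al.
So nibah → venibah.

venibah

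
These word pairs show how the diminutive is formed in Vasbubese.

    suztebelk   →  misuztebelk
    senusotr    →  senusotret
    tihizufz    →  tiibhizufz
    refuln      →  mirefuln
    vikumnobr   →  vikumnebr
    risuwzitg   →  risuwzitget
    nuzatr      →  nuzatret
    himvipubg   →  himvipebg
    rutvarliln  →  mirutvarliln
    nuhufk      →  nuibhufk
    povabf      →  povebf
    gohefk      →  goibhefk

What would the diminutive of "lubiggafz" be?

gohefk and suztebelk both end in -k yet inflect differently (goibhefk, misuztebelk), so the final letter is not what conditions the rule; the second-to-last letter is.
"lubiggafz" has second-to-last letter 'f'. The stems whose second-to-last letter is 'f' (tihizufz → tiibhizufz, gohefk → goibhefk, nuhufk → nuibhufk) insert -ib- after the first vowel.
So lubiggafz → luibbiggafz.

luibbiggafz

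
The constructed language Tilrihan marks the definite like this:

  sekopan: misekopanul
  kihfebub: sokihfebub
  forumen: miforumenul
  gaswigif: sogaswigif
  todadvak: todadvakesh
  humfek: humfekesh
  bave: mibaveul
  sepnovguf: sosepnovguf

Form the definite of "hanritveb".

sohanritveb

humfek and forumen both have last vowel 'e' yet inflect differently (humfekesh, miforumenul), so the last vowel is not what conditions the rule; the final letter is.
"hanritveb" ends in -b. The one such stem in the data (kihfebub → sokihfebub) adds the prefix so-, so the same rule applies.
So hanritveb → sohanritveb.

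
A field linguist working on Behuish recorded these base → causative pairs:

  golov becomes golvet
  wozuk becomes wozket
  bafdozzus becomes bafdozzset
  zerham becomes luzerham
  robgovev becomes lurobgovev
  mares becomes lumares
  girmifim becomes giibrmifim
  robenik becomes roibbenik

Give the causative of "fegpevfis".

feibgpevfis

"fegpevfis" has last vowel 'i'. The stems whose last vowel is 'i' (girmifim → giibrmifim, robenik → roibbenik) insert -ib- after the first vowel.
The other patterns: stems whose last vowel is 'o' or 'u' delete the last vowel and add -et; stems whose last vowel is 'a' or 'e' add the prefix lu-.
So fegpevfis → feibgpevfis.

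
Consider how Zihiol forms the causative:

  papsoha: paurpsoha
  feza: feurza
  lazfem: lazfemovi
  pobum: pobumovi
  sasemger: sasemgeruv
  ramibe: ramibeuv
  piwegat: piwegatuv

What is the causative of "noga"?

lazfem and sasemger both have last vowel 'e' yet inflect differently (lazfemovi, sasemgeruv), so the last vowel is not what conditions the rule; the final letter is.
"noga" ends in -a. The stems ending in -a (papsoha → paurpsoha, feza → feurza) insert -ur- after the first vowel.
So noga → nourga.

nourga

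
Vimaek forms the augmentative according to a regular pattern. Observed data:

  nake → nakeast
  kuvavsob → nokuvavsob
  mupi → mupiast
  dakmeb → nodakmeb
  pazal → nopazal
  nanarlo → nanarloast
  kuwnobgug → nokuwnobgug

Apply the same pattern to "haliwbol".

nohaliwbol

nake and dakmeb both have last vowel 'e' yet inflect differently (nakeast, nodakmeb), so the last vowel is not what conditions the rule; whether the stem ends in a vowel or a consonant is.
"haliwbol" ends in a consonant. The stems ending in a consonant (kuwnobgug → nokuwnobgug, dakmeb → nodakmeb, kuvavsob → nokuvavsob) add the prefix no-.
So haliwbol → nohaliwbol.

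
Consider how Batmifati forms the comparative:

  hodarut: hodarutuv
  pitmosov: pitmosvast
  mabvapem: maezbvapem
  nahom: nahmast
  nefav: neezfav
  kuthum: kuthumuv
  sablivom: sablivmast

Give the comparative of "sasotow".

sasotwast

"sasotow" has last vowel 'o'. The stems whose last vowel is 'o' (sablivom → sablivmast, nahom → nahmast, pitmosov → pitmosvast) delete the last vowel and add -ast.
The other patterns: stems whose last vowel is 'u' add -uv; stems whose last vowel is 'a' or 'e' insert -ez- after the first vowel.
So sasotow → sasotwast.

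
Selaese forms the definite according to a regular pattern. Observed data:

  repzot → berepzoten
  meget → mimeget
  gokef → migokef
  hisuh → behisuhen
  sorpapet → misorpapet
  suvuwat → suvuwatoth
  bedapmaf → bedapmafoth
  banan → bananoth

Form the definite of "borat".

boratoth

"borat" has last vowel 'a'. The stems whose last vowel is 'a' (suvuwat → suvuwatoth, bedapmaf → bedapmafoth, banan → bananoth) add -oth.
The other patterns: stems whose last vowel is 'e' add the prefix mi-; stems whose last vowel is 'o' or 'u' add be- … -en around the stem.
So borat → boratoth.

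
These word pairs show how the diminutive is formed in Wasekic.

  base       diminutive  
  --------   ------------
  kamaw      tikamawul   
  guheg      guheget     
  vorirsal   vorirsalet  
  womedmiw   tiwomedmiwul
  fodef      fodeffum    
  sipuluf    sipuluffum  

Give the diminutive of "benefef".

benefeffum

kamaw and vorirsal both have last vowel 'a' yet inflect differently (tikamawul, vorirsalet), so the last vowel is not what conditions the rule; the final letter is.
"benefef" ends in -f. The stems ending in -f (sipuluf → sipuluffum, fodef → fodeffum) double the final consonant and add -um.
The other patterns: stems ending in -w add ti- … -ul around the stem; stems ending in -g or -l add -et.
So benefef → benefeffum.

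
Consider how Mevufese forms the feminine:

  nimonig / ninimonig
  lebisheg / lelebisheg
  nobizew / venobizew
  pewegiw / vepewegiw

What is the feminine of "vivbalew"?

"vivbalew" ends in -w. The stems ending in -w (pewegiw → vepewegiw, nobizew → venobizew) add the prefix ve-.
The other pattern: stems ending in -g repeat the first consonant+vowel as a prefix.
So vivbalew → vevivbalew.

vevivbalew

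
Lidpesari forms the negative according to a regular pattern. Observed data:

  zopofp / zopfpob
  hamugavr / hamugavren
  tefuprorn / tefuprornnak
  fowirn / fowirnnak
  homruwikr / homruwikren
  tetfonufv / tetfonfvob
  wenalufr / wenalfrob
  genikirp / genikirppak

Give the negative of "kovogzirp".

kovogzirppak

"kovogzirp" has second-to-last letter 'r'. The stems whose second-to-last letter is 'r' (tefuprorn → tefuprornnak, fowirn → fowirnnak, genikirp → genikirppak) double the final consonant and add -ak.
The other patterns: stems whose second-to-last letter is 'f' delete the last vowel and add -ob; stems whose second-to-last letter is 'k' or 'v' add -en.
So kovogzirp → kovogzirppak.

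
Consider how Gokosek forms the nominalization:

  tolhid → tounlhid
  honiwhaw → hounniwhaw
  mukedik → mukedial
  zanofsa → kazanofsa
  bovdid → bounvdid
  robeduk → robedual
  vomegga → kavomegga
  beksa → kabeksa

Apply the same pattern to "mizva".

kamizva

"mizva" ends in -a. The stems ending in -a (beksa → kabeksa, vomegga → kavomegga, zanofsa → kazanofsa) add the prefix ka-.
The other patterns: stems ending in -k drop the final letter and add -al; stems ending in -d or -w insert -un- after the first vowel.
So mizva → kamizva.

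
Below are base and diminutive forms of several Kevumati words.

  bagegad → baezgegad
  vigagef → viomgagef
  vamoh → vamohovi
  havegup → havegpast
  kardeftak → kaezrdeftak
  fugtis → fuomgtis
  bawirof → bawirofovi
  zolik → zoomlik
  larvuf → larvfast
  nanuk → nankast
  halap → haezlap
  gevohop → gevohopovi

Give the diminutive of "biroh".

"biroh" has last vowel 'o'. The stems whose last vowel is 'o' (gevohop → gevohopovi, bawirof → bawirofovi, vamoh → vamohovi) add -ovi.
So biroh → birohovi.

birohovi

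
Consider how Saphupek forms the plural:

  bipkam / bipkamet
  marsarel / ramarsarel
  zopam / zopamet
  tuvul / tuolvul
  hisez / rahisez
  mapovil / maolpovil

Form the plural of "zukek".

razukek

marsarel and mapovil both end in -l yet inflect differently (ramarsarel, maolpovil), so the final letter is not what conditions the rule; the last vowel is.
"zukek" has last vowel 'e'. The stems whose last vowel is 'e' (marsarel → ramarsarel, hisez → rahisez) add the prefix ra-.
The other patterns: stems whose last vowel is 'a' add -et; stems whose last vowel is 'i' or 'u' insert -ol- after the first vowel.
So zukek → razukek.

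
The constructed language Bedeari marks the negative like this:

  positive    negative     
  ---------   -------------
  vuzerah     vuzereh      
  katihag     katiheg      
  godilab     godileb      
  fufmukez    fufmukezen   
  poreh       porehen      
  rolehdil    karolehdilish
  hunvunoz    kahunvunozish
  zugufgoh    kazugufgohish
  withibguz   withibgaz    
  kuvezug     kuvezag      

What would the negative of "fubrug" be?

"fubrug" has last vowel 'u'. The stems whose last vowel is 'u' (withibguz → withibgaz, kuvezug → kuvezag) change the last vowel to 'a'.
So fubrug → fubrag.

fubrag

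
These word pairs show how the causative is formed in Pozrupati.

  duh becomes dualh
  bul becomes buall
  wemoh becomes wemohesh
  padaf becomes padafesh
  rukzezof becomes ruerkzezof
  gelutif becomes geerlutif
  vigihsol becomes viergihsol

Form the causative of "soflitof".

duh and wemoh both end in -h yet inflect differently (dualh, wemohesh), so the final letter is not what conditions the rule; the number of vowels is.
"soflitof" has 3 vowels. The stems with 3 vowels (rukzezof → ruerkzezof, gelutif → geerlutif, vigihsol → viergihsol) insert -er- after the first vowel.
The other patterns: stems with 1 vowel insert -al- after the first vowel; stems with 2 vowels add -esh.
So soflitof → soerflitof.

soerflitof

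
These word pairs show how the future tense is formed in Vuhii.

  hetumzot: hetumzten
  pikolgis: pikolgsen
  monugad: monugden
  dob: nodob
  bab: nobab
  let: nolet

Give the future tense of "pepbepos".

pepbepsen

hetumzot and let both end in -t yet inflect differently (hetumzten, nolet), so the final letter is not what conditions the rule; the number of vowels is.
"pepbepos" has 3 vowels. The stems with 3 vowels (hetumzot → hetumzten, pikolgis → pikolgsen, monugad → monugden) delete the last vowel and add -en.
The other pattern: stems with 1 vowel add the prefix no-.
So pepbepos → pepbepsen.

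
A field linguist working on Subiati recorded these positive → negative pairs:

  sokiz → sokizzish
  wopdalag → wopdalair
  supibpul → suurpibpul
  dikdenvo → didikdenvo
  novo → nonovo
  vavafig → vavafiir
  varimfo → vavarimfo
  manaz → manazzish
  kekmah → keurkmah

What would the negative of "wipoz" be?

vavafig and sokiz both have last vowel 'i' yet inflect differently (vavafiir, sokizzish), so the last vowel is not what conditions the rule; the final letter is.
"wipoz" ends in -z. The stems ending in -z (sokiz → sokizzish, manaz → manazzish) double the final consonant and add -ish.
The other patterns: stems ending in -g drop the final letter and add -ir; stems ending in -o repeat the first consonant+vowel as a prefix; stems ending in -h or -l insert -ur- after the first vowel.
So wipoz → wipozzish.

wipozzish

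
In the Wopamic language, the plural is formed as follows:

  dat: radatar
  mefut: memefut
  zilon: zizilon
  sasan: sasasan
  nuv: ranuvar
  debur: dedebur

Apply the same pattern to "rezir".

rerezir

mefut and dat both end in -t yet inflect differently (memefut, radatar), so the final letter is not what conditions the rule; the number of vowels is.
"rezir" has 2 vowels. The stems with 2 vowels (sasan → sasasan, zilon → zizilon, debur → dedebur) repeat the first consonant+vowel as a prefix.
The other pattern: stems with 1 vowel add ra- … -ar around the stem.
So rezir → rerezir.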